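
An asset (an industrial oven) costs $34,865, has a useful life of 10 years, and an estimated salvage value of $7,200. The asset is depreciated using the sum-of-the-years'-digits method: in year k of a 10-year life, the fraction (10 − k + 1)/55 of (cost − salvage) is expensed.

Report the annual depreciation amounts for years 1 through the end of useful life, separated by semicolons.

Depreciable base = $34,865 − $7,200 = $27,665.
Sum of the years' digits = 10+9+8+7+6+5+4+3+2+1 = 55.
Year 1: $27,665 × 10/55 = $5,030. Book value $29,835.
Year 2: $27,665 × 9/55 = $4,527. Book value $25,308.
Year 3: $27,665 × 8/55 = $4,024. Book value $21,284.
Year 4: $27,665 × 7/55 = $3,521. Book value $17,763.
Year 5: $27,665 × 6/55 = $3,018. Book value $14,745.
Year 6: $27,665 × 5/55 = $2,515. Book value $12,230.
Year 7: $27,665 × 4/55 = $2,012. Book value $10,218.
Year 8: $27,665 × 3/55 = $1,509. Book value $8,709.
Year 9: $27,665 × 2/55 = $1,006. Book value $7,703.
Year 10: $27,665 × 1/55 = $503. Book value $7,200.

$5,030; $4,527; $4,024; $3,521; $3,018; $2,515; $2,012; $1,509; $1,006; $503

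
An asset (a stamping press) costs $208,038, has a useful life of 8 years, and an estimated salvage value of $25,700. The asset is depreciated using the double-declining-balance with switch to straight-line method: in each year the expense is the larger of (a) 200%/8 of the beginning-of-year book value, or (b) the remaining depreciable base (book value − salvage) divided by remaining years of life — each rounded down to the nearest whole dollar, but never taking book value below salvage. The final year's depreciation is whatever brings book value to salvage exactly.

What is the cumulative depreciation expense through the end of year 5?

Depreciable base = $208,038 − $25,700 = $182,338.
Year 1: DB = ⌊$208,038 × 200%/8⌋ = $52,009; SL = ⌊$182,338/8⌋ = $22,792 → take DB $52,009. Book value $156,029.
Year 2: DB = ⌊$156,029 × 200%/8⌋ = $39,007; SL = ⌊$130,329/7⌋ = $18,618 → take DB $39,007. Book value $117,022.
Year 3: DB = ⌊$117,022 × 200%/8⌋ = $29,255; SL = ⌊$91,322/6⌋ = $15,220 → take DB $29,255. Book value $87,767.
Year 4: DB = ⌊$87,767 × 200%/8⌋ = $21,941; SL = ⌊$62,067/5⌋ = $12,413 → take DB $21,941. Book value $65,826.
Year 5: DB = ⌊$65,826 × 200%/8⌋ = $16,456; SL = ⌊$40,126/4⌋ = $10,031 → take DB $16,456. Book value $49,370.
Accumulated through year 5 = $208,038 − $49,370 = $158,668.

$158,668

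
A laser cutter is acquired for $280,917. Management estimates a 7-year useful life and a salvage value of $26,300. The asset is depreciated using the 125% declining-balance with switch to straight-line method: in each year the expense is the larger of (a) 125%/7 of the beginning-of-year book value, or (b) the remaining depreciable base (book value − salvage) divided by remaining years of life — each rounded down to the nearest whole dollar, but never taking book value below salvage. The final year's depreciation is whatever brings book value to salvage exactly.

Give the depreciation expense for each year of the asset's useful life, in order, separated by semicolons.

Depreciable base = $280,917 − $26,300 = $254,617.
Year 1: DB = ⌊$280,917 × 125%/7⌋ = $50,163; SL = ⌊$254,617/7⌋ = $36,373 → take DB $50,163. Book value $230,754.
Year 2: DB = ⌊$230,754 × 125%/7⌋ = $41,206; SL = ⌊$204,454/6⌋ = $34,075 → take DB $41,206. Book value $189,548.
Year 3: DB = ⌊$189,548 × 125%/7⌋ = $33,847; SL = ⌊$163,248/5⌋ = $32,649 → take DB $33,847. Book value $155,701.
Year 4: DB = ⌊$155,701 × 125%/7⌋ = $27,803; SL = ⌊$129,401/4⌋ = $32,350 → take SL $32,350. Book value $123,351.
Year 5: DB = ⌊$123,351 × 125%/7⌋ = $22,026; SL = ⌊$97,051/3⌋ = $32,350 → take SL $32,350. Book value $91,001.
Year 6: DB = ⌊$91,001 × 125%/7⌋ = $16,250; SL = ⌊$64,701/2⌋ = $32,350 → take SL $32,350. Book value $58,651.
Year 7 (final): $58,651 − $26,300 = $32,351. Book value $26,300.

$50,163; $41,206; $33,847; $32,350; $32,350; $32,350; $32,351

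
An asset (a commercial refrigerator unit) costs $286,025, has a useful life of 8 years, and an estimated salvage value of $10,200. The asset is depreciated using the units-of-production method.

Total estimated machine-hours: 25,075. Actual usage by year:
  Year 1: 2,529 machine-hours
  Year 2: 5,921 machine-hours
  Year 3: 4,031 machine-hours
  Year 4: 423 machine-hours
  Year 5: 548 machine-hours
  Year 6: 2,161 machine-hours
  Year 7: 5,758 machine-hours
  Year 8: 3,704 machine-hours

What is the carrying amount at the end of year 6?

Depreciable base = $286,025 − $10,200 = $275,825.
Rate = $275,825 / 25,075 machine-hours = $11 per machine-hour.
Year 1: 2,529 × $11 = $27,819. Book value $258,206.
Year 2: 5,921 × $11 = $65,131. Book value $193,075.
Year 3: 4,031 × $11 = $44,341. Book value $148,734.
Year 4: 423 × $11 = $4,653. Book value $144,081.
Year 5: 548 × $11 = $6,028. Book value $138,053.
Year 6: 2,161 × $11 = $23,771. Book value $114,282.

$114,282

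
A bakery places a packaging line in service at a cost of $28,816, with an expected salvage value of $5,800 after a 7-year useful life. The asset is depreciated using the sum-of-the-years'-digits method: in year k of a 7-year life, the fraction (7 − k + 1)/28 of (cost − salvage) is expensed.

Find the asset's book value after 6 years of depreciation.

$6,622

Depreciable base = $28,816 − $5,800 = $23,016.
Sum of the years' digits = 7+6+5+4+3+2+1 = 28.
Year 1: $23,016 × 7/28 = $5,754. Book value $23,062.
Year 2: $23,016 × 6/28 = $4,932. Book value $18,130.
Year 3: $23,016 × 5/28 = $4,110. Book value $14,020.
Year 4: $23,016 × 4/28 = $3,288. Book value $10,732.
Year 5: $23,016 × 3/28 = $2,466. Book value $8,266.
Year 6: $23,016 × 2/28 = $1,644. Book value $6,622.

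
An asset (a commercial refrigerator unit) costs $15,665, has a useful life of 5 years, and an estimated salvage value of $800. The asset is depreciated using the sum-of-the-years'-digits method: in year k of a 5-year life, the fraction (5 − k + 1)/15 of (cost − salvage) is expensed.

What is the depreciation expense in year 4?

$1,982

Depreciable base = $15,665 − $800 = $14,865.
Sum of the years' digits = 5+4+3+2+1 = 15.
Year 1: $14,865 × 5/15 = $4,955. Book value $10,710.
Year 2: $14,865 × 4/15 = $3,964. Book value $6,746.
Year 3: $14,865 × 3/15 = $2,973. Book value $3,773.
Year 4: $14,865 × 2/15 = $1,982. Book value $1,791.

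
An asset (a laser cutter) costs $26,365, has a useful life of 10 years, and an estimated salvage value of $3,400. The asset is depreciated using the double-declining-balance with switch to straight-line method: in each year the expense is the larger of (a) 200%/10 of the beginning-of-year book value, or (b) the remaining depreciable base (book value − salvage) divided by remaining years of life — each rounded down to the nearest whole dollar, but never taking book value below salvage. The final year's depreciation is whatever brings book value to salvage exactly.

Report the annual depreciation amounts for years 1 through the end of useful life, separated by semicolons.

$5,273; $4,218; $3,374; $2,700; $2,160; $1,728; $1,382; $1,106; $884; $140

Depreciable base = $26,365 − $3,400 = $22,965.
Year 1: DB = ⌊$26,365 × 200%/10⌋ = $5,273; SL = ⌊$22,965/10⌋ = $2,296 → take DB $5,273. Book value $21,092.
Year 2: DB = ⌊$21,092 × 200%/10⌋ = $4,218; SL = ⌊$17,692/9⌋ = $1,965 → take DB $4,218. Book value $16,874.
Year 3: DB = ⌊$16,874 × 200%/10⌋ = $3,374; SL = ⌊$13,474/8⌋ = $1,684 → take DB $3,374. Book value $13,500.
Year 4: DB = ⌊$13,500 × 200%/10⌋ = $2,700; SL = ⌊$10,100/7⌋ = $1,442 → take DB $2,700. Book value $10,800.
Year 5: DB = ⌊$10,800 × 200%/10⌋ = $2,160; SL = ⌊$7,400/6⌋ = $1,233 → take DB $2,160. Book value $8,640.
Year 6: DB = ⌊$8,640 × 200%/10⌋ = $1,728; SL = ⌊$5,240/5⌋ = $1,048 → take DB $1,728. Book value $6,912.
Year 7: DB = ⌊$6,912 × 200%/10⌋ = $1,382; SL = ⌊$3,512/4⌋ = $878 → take DB $1,382. Book value $5,530.
Year 8: DB = ⌊$5,530 × 200%/10⌋ = $1,106; SL = ⌊$2,130/3⌋ = $710 → take DB $1,106. Book value $4,424.
Year 9: DB = ⌊$4,424 × 200%/10⌋ = $884; SL = ⌊$1,024/2⌋ = $512 → take DB $884. Book value $3,540.
Year 10 (final): $3,540 − $3,400 = $140. Book value $3,400.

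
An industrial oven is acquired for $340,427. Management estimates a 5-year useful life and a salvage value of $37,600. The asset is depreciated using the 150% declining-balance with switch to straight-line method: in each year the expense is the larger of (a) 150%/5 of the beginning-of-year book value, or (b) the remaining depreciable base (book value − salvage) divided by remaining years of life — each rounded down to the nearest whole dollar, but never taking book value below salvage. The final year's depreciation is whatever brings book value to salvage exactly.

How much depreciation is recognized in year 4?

Depreciable base = $340,427 − $37,600 = $302,827.
Year 1: DB = ⌊$340,427 × 150%/5⌋ = $102,128; SL = ⌊$302,827/5⌋ = $60,565 → take DB $102,128. Book value $238,299.
Year 2: DB = ⌊$238,299 × 150%/5⌋ = $71,489; SL = ⌊$200,699/4⌋ = $50,174 → take DB $71,489. Book value $166,810.
Year 3: DB = ⌊$166,810 × 150%/5⌋ = $50,043; SL = ⌊$129,210/3⌋ = $43,070 → take DB $50,043. Book value $116,767.
Year 4: DB = ⌊$116,767 × 150%/5⌋ = $35,030; SL = ⌊$79,167/2⌋ = $39,583 → take SL $39,583. Book value $77,184.

$39,583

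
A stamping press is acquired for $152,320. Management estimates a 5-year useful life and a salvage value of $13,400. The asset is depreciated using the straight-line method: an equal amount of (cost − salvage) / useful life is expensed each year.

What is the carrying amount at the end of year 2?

Depreciable base = $152,320 − $13,400 = $138,920.
Annual expense = $138,920 / 5 = $27,784.
End of year 1: book value $124,536.
End of year 2: book value $96,752.

$96,752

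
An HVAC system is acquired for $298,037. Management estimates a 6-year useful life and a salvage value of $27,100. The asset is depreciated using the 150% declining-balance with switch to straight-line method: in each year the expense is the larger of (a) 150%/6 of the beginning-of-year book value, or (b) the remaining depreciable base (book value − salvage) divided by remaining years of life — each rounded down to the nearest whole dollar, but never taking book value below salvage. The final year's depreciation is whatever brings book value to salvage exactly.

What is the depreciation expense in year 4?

$32,878

Depreciable base = $298,037 − $27,100 = $270,937.
Year 1: DB = ⌊$298,037 × 150%/6⌋ = $74,509; SL = ⌊$270,937/6⌋ = $45,156 → take DB $74,509. Book value $223,528.
Year 2: DB = ⌊$223,528 × 150%/6⌋ = $55,882; SL = ⌊$196,428/5⌋ = $39,285 → take DB $55,882. Book value $167,646.
Year 3: DB = ⌊$167,646 × 150%/6⌋ = $41,911; SL = ⌊$140,546/4⌋ = $35,136 → take DB $41,911. Book value $125,735.
Year 4: DB = ⌊$125,735 × 150%/6⌋ = $31,433; SL = ⌊$98,635/3⌋ = $32,878 → take SL $32,878. Book value $92,857.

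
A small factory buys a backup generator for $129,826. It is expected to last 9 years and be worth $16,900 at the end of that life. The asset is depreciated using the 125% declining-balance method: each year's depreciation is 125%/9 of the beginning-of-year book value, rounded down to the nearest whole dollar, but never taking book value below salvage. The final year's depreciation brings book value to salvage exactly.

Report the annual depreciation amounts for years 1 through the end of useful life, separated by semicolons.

Depreciable base = $129,826 − $16,900 = $112,926.
Year 1: ⌊$129,826 × 125%/9⌋ = $18,031. Book value $111,795.
Year 2: ⌊$111,795 × 125%/9⌋ = $15,527. Book value $96,268.
Year 3: ⌊$96,268 × 125%/9⌋ = $13,370. Book value $82,898.
Year 4: ⌊$82,898 × 125%/9⌋ = $11,513. Book value $71,385.
Year 5: ⌊$71,385 × 125%/9⌋ = $9,914. Book value $61,471.
Year 6: ⌊$61,471 × 125%/9⌋ = $8,537. Book value $52,934.
Year 7: ⌊$52,934 × 125%/9⌋ = $7,351. Book value $45,583.
Year 8: ⌊$45,583 × 125%/9⌋ = $6,330. Book value $39,253.
Year 9 (final): $39,253 − $16,900 = $22,353. Book value $16,900.

$18,031; $15,527; $13,370; $11,513; $9,914; $8,537; $7,351; $6,330; $22,353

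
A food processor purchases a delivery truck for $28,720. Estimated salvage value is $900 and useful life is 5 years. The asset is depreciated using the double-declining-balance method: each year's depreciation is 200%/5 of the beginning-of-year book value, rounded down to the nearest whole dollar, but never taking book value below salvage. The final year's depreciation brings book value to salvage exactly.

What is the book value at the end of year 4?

$3,723

Depreciable base = $28,720 − $900 = $27,820.
Year 1: ⌊$28,720 × 200%/5⌋ = $11,488. Book value $17,232.
Year 2: ⌊$17,232 × 200%/5⌋ = $6,892. Book value $10,340.
Year 3: ⌊$10,340 × 200%/5⌋ = $4,136. Book value $6,204.
Year 4: ⌊$6,204 × 200%/5⌋ = $2,481. Book value $3,723.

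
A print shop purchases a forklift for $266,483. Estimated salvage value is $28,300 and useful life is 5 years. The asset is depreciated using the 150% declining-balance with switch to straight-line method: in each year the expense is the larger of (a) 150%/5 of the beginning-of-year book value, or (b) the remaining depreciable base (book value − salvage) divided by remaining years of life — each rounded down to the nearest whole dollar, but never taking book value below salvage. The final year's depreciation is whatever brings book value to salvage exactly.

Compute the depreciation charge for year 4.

$31,552

Depreciable base = $266,483 − $28,300 = $238,183.
Year 1: DB = ⌊$266,483 × 150%/5⌋ = $79,944; SL = ⌊$238,183/5⌋ = $47,636 → take DB $79,944. Book value $186,539.
Year 2: DB = ⌊$186,539 × 150%/5⌋ = $55,961; SL = ⌊$158,239/4⌋ = $39,559 → take DB $55,961. Book value $130,578.
Year 3: DB = ⌊$130,578 × 150%/5⌋ = $39,173; SL = ⌊$102,278/3⌋ = $34,092 → take DB $39,173. Book value $91,405.
Year 4: DB = ⌊$91,405 × 150%/5⌋ = $27,421; SL = ⌊$63,105/2⌋ = $31,552 → take SL $31,552. Book value $59,853.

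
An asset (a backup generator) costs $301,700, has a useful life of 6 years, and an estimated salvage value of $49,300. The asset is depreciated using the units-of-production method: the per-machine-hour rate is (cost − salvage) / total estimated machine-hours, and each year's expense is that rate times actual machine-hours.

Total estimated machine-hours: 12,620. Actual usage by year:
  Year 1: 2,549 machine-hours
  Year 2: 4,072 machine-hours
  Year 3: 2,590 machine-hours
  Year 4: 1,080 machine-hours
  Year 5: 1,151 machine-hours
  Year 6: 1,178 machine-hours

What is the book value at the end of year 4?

$95,880

Depreciable base = $301,700 − $49,300 = $252,400.
Rate = $252,400 / 12,620 machine-hours = $20 per machine-hour.
Year 1: 2,549 × $20 = $50,980. Book value $250,720.
Year 2: 4,072 × $20 = $81,440. Book value $169,280.
Year 3: 2,590 × $20 = $51,800. Book value $117,480.
Year 4: 1,080 × $20 = $21,600. Book value $95,880.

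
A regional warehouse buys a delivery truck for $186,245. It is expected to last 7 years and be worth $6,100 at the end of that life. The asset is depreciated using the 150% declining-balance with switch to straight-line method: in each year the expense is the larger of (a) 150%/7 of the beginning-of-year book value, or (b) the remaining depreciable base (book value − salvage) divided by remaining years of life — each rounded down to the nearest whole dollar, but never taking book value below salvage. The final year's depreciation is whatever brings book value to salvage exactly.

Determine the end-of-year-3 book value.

Depreciable base = $186,245 − $6,100 = $180,145.
Year 1: DB = ⌊$186,245 × 150%/7⌋ = $39,909; SL = ⌊$180,145/7⌋ = $25,735 → take DB $39,909. Book value $146,336.
Year 2: DB = ⌊$146,336 × 150%/7⌋ = $31,357; SL = ⌊$140,236/6⌋ = $23,372 → take DB $31,357. Book value $114,979.
Year 3: DB = ⌊$114,979 × 150%/7⌋ = $24,638; SL = ⌊$108,879/5⌋ = $21,775 → take DB $24,638. Book value $90,341.

$90,341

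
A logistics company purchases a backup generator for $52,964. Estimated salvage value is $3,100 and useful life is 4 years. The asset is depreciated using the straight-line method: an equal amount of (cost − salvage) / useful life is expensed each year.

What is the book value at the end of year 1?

$40,498

Depreciable base = $52,964 − $3,100 = $49,864.
Annual expense = $49,864 / 4 = $12,466.
End of year 1: book value $40,498.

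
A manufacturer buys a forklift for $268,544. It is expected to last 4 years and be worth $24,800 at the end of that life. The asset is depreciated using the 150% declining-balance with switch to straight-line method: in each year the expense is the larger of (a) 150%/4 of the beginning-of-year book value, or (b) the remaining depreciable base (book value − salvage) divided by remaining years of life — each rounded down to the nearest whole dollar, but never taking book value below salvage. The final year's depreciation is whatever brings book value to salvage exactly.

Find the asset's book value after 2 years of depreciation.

$104,900

Depreciable base = $268,544 − $24,800 = $243,744.
Year 1: DB = ⌊$268,544 × 150%/4⌋ = $100,704; SL = ⌊$243,744/4⌋ = $60,936 → take DB $100,704. Book value $167,840.
Year 2: DB = ⌊$167,840 × 150%/4⌋ = $62,940; SL = ⌊$143,040/3⌋ = $47,680 → take DB $62,940. Book value $104,900.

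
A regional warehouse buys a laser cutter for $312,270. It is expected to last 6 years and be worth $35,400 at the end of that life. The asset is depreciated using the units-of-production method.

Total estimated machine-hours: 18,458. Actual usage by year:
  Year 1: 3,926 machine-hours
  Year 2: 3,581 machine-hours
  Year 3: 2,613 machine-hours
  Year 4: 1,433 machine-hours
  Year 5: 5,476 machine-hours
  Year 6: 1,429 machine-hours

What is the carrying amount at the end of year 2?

$199,665

Depreciable base = $312,270 − $35,400 = $276,870.
Rate = $276,870 / 18,458 machine-hours = $15 per machine-hour.
Year 1: 3,926 × $15 = $58,890. Book value $253,380.
Year 2: 3,581 × $15 = $53,715. Book value $199,665.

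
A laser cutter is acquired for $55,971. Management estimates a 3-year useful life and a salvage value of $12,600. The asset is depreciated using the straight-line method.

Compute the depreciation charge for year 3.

Depreciable base = $55,971 − $12,600 = $43,371.
Annual expense = $43,371 / 3 = $14,457.

$14,457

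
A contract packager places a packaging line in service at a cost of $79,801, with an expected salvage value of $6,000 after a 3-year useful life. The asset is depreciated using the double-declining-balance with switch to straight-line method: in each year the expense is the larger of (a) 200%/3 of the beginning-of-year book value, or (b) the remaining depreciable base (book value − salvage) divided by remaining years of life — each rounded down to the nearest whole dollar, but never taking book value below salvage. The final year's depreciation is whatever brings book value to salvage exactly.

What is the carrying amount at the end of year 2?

$8,867

Depreciable base = $79,801 − $6,000 = $73,801.
Year 1: DB = ⌊$79,801 × 200%/3⌋ = $53,200; SL = ⌊$73,801/3⌋ = $24,600 → take DB $53,200. Book value $26,601.
Year 2: DB = ⌊$26,601 × 200%/3⌋ = $17,734; SL = ⌊$20,601/2⌋ = $10,300 → take DB $17,734. Book value $8,867.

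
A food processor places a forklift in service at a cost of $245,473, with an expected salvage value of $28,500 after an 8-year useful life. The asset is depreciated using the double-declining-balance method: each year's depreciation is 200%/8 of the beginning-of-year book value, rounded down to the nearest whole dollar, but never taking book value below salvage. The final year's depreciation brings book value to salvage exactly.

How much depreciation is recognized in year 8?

Depreciable base = $245,473 − $28,500 = $216,973.
Year 1: ⌊$245,473 × 200%/8⌋ = $61,368. Book value $184,105.
Year 2: ⌊$184,105 × 200%/8⌋ = $46,026. Book value $138,079.
Year 3: ⌊$138,079 × 200%/8⌋ = $34,519. Book value $103,560.
Year 4: ⌊$103,560 × 200%/8⌋ = $25,890. Book value $77,670.
Year 5: ⌊$77,670 × 200%/8⌋ = $19,417. Book value $58,253.
Year 6: ⌊$58,253 × 200%/8⌋ = $14,563. Book value $43,690.
Year 7: ⌊$43,690 × 200%/8⌋ = $10,922. Book value $32,768.
Year 8 (final): $32,768 − $28,500 = $4,268. Book value $28,500.

$4,268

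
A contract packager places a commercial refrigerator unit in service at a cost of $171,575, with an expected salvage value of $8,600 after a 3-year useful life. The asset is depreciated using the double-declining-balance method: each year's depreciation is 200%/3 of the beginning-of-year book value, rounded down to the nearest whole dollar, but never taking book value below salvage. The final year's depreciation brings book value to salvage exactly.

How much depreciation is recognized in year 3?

$10,464

Depreciable base = $171,575 − $8,600 = $162,975.
Year 1: ⌊$171,575 × 200%/3⌋ = $114,383. Book value $57,192.
Year 2: ⌊$57,192 × 200%/3⌋ = $38,128. Book value $19,064.
Year 3 (final): $19,064 − $8,600 = $10,464. Book value $8,600.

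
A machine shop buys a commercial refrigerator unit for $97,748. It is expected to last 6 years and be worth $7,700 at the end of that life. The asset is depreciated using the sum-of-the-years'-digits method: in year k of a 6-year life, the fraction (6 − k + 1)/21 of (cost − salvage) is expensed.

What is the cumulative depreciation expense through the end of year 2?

Depreciable base = $97,748 − $7,700 = $90,048.
Sum of the years' digits = 6+5+4+3+2+1 = 21.
Year 1: $90,048 × 6/21 = $25,728. Book value $72,020.
Year 2: $90,048 × 5/21 = $21,440. Book value $50,580.
Accumulated through year 2 = $97,748 − $50,580 = $47,168.

$47,168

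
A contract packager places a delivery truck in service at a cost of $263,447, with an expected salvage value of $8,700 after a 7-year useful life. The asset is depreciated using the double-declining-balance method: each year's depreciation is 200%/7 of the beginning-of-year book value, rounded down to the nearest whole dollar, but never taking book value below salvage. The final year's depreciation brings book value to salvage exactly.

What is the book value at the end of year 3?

Depreciable base = $263,447 − $8,700 = $254,747.
Year 1: ⌊$263,447 × 200%/7⌋ = $75,270. Book value $188,177.
Year 2: ⌊$188,177 × 200%/7⌋ = $53,764. Book value $134,413.
Year 3: ⌊$134,413 × 200%/7⌋ = $38,403. Book value $96,010.

$96,010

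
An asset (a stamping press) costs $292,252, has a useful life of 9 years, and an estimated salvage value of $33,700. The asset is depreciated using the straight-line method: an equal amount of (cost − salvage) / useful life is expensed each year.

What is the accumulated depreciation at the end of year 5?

$143,640

Depreciable base = $292,252 − $33,700 = $258,552.
Annual expense = $258,552 / 9 = $28,728.
End of year 1: book value $263,524.
End of year 2: book value $234,796.
End of year 3: book value $206,068.
End of year 4: book value $177,340.
End of year 5: book value $148,612.
Accumulated through year 5 = $292,252 − $148,612 = $143,640.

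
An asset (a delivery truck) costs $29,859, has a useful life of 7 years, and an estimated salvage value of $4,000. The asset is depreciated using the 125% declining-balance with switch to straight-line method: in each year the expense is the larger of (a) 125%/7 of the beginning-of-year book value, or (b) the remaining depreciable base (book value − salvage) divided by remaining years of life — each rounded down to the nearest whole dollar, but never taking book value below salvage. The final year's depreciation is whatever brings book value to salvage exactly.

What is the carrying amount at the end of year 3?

$16,551

Depreciable base = $29,859 − $4,000 = $25,859.
Year 1: DB = ⌊$29,859 × 125%/7⌋ = $5,331; SL = ⌊$25,859/7⌋ = $3,694 → take DB $5,331. Book value $24,528.
Year 2: DB = ⌊$24,528 × 125%/7⌋ = $4,380; SL = ⌊$20,528/6⌋ = $3,421 → take DB $4,380. Book value $20,148.
Year 3: DB = ⌊$20,148 × 125%/7⌋ = $3,597; SL = ⌊$16,148/5⌋ = $3,229 → take DB $3,597. Book value $16,551.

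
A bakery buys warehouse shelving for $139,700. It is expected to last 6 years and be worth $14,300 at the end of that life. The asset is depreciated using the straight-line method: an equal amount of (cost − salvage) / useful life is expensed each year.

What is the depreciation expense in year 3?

Depreciable base = $139,700 − $14,300 = $125,400.
Annual expense = $125,400 / 6 = $20,900.

$20,900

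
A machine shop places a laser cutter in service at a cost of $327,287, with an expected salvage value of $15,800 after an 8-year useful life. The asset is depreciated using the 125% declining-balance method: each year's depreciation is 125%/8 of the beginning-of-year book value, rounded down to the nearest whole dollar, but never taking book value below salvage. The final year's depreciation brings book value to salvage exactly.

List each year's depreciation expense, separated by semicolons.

$51,138; $43,148; $36,406; $30,717; $25,918; $21,868; $18,451; $83,841

Depreciable base = $327,287 − $15,800 = $311,487.
Year 1: ⌊$327,287 × 125%/8⌋ = $51,138. Book value $276,149.
Year 2: ⌊$276,149 × 125%/8⌋ = $43,148. Book value $233,001.
Year 3: ⌊$233,001 × 125%/8⌋ = $36,406. Book value $196,595.
Year 4: ⌊$196,595 × 125%/8⌋ = $30,717. Book value $165,878.
Year 5: ⌊$165,878 × 125%/8⌋ = $25,918. Book value $139,960.
Year 6: ⌊$139,960 × 125%/8⌋ = $21,868. Book value $118,092.
Year 7: ⌊$118,092 × 125%/8⌋ = $18,451. Book value $99,641.
Year 8 (final): $99,641 − $15,800 = $83,841. Book value $15,800.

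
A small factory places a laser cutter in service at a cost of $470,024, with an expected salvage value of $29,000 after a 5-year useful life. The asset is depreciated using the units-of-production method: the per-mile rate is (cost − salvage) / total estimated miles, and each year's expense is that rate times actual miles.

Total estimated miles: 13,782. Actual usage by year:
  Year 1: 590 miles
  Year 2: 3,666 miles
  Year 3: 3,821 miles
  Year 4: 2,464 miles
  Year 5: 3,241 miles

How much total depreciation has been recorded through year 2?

$136,192

Depreciable base = $470,024 − $29,000 = $441,024.
Rate = $441,024 / 13,782 miles = $32 per mile.
Year 1: 590 × $32 = $18,880. Book value $451,144.
Year 2: 3,666 × $32 = $117,312. Book value $333,832.
Accumulated through year 2 = $470,024 − $333,832 = $136,192.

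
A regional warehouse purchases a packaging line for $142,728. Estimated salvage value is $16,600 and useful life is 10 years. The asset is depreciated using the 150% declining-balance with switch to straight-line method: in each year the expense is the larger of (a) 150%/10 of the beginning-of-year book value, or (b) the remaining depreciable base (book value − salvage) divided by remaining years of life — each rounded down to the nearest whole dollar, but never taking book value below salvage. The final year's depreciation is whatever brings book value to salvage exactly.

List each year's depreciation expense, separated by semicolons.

$21,409; $18,197; $15,468; $13,148; $11,175; $9,499; $9,308; $9,308; $9,308; $9,308

Depreciable base = $142,728 − $16,600 = $126,128.
Year 1: DB = ⌊$142,728 × 150%/10⌋ = $21,409; SL = ⌊$126,128/10⌋ = $12,612 → take DB $21,409. Book value $121,319.
Year 2: DB = ⌊$121,319 × 150%/10⌋ = $18,197; SL = ⌊$104,719/9⌋ = $11,635 → take DB $18,197. Book value $103,122.
Year 3: DB = ⌊$103,122 × 150%/10⌋ = $15,468; SL = ⌊$86,522/8⌋ = $10,815 → take DB $15,468. Book value $87,654.
Year 4: DB = ⌊$87,654 × 150%/10⌋ = $13,148; SL = ⌊$71,054/7⌋ = $10,150 → take DB $13,148. Book value $74,506.
Year 5: DB = ⌊$74,506 × 150%/10⌋ = $11,175; SL = ⌊$57,906/6⌋ = $9,651 → take DB $11,175. Book value $63,331.
Year 6: DB = ⌊$63,331 × 150%/10⌋ = $9,499; SL = ⌊$46,731/5⌋ = $9,346 → take DB $9,499. Book value $53,832.
Year 7: DB = ⌊$53,832 × 150%/10⌋ = $8,074; SL = ⌊$37,232/4⌋ = $9,308 → take SL $9,308. Book value $44,524.
Year 8: DB = ⌊$44,524 × 150%/10⌋ = $6,678; SL = ⌊$27,924/3⌋ = $9,308 → take SL $9,308. Book value $35,216.
Year 9: DB = ⌊$35,216 × 150%/10⌋ = $5,282; SL = ⌊$18,616/2⌋ = $9,308 → take SL $9,308. Book value $25,908.
Year 10 (final): $25,908 − $16,600 = $9,308. Book value $16,600.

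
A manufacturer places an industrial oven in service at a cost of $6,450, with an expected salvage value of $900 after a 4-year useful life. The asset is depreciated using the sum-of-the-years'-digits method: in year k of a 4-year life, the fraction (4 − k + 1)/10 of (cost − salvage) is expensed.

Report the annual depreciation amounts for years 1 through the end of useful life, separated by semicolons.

$2,220; $1,665; $1,110; $555

Depreciable base = $6,450 − $900 = $5,550.
Sum of the years' digits = 4+3+2+1 = 10.
Year 1: $5,550 × 4/10 = $2,220. Book value $4,230.
Year 2: $5,550 × 3/10 = $1,665. Book value $2,565.
Year 3: $5,550 × 2/10 = $1,110. Book value $1,455.
Year 4: $5,550 × 1/10 = $555. Book value $900.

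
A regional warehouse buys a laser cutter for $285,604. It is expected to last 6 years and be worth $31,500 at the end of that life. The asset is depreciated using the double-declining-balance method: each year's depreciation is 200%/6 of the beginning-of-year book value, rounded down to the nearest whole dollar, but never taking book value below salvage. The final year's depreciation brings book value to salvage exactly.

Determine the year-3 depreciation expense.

$42,312

Depreciable base = $285,604 − $31,500 = $254,104.
Year 1: ⌊$285,604 × 200%/6⌋ = $95,201. Book value $190,403.
Year 2: ⌊$190,403 × 200%/6⌋ = $63,467. Book value $126,936.
Year 3: ⌊$126,936 × 200%/6⌋ = $42,312. Book value $84,624.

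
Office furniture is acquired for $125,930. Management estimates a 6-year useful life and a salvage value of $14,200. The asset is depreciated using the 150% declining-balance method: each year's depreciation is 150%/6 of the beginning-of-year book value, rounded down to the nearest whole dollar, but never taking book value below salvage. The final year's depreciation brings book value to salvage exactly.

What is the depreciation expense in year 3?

$17,709

Depreciable base = $125,930 − $14,200 = $111,730.
Year 1: ⌊$125,930 × 150%/6⌋ = $31,482. Book value $94,448.
Year 2: ⌊$94,448 × 150%/6⌋ = $23,612. Book value $70,836.
Year 3: ⌊$70,836 × 150%/6⌋ = $17,709. Book value $53,127.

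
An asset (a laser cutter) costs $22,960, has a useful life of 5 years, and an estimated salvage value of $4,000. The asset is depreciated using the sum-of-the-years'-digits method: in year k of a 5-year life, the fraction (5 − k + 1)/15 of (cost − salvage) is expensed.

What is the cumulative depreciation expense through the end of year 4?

$17,696

Depreciable base = $22,960 − $4,000 = $18,960.
Sum of the years' digits = 5+4+3+2+1 = 15.
Year 1: $18,960 × 5/15 = $6,320. Book value $16,640.
Year 2: $18,960 × 4/15 = $5,056. Book value $11,584.
Year 3: $18,960 × 3/15 = $3,792. Book value $7,792.
Year 4: $18,960 × 2/15 = $2,528. Book value $5,264.
Accumulated through year 4 = $22,960 − $5,264 = $17,696.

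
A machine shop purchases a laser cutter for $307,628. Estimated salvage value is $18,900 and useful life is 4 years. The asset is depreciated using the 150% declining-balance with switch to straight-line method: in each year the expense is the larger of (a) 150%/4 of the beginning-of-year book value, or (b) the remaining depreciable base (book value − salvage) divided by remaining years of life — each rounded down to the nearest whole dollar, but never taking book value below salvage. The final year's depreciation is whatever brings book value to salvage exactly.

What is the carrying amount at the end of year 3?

Depreciable base = $307,628 − $18,900 = $288,728.
Year 1: DB = ⌊$307,628 × 150%/4⌋ = $115,360; SL = ⌊$288,728/4⌋ = $72,182 → take DB $115,360. Book value $192,268.
Year 2: DB = ⌊$192,268 × 150%/4⌋ = $72,100; SL = ⌊$173,368/3⌋ = $57,789 → take DB $72,100. Book value $120,168.
Year 3: DB = ⌊$120,168 × 150%/4⌋ = $45,063; SL = ⌊$101,268/2⌋ = $50,634 → take SL $50,634. Book value $69,534.

$69,534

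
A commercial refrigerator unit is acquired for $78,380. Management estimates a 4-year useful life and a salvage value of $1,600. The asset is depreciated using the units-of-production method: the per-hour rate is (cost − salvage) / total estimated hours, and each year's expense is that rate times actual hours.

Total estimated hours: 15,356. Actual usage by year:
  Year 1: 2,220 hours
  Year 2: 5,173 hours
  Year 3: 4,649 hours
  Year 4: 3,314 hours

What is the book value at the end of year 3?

$18,170

Depreciable base = $78,380 − $1,600 = $76,780.
Rate = $76,780 / 15,356 hours = $5 per hour.
Year 1: 2,220 × $5 = $11,100. Book value $67,280.
Year 2: 5,173 × $5 = $25,865. Book value $41,415.
Year 3: 4,649 × $5 = $23,245. Book value $18,170.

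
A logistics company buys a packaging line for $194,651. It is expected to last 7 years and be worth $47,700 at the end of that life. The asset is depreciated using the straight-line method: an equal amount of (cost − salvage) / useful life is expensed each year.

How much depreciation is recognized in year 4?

$20,993

Depreciable base = $194,651 − $47,700 = $146,951.
Annual expense = $146,951 / 7 = $20,993.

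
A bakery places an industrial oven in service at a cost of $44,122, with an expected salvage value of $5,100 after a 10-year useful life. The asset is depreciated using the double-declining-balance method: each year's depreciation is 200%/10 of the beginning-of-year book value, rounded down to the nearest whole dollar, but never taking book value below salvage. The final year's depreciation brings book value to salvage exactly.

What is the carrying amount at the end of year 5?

Depreciable base = $44,122 − $5,100 = $39,022.
Year 1: ⌊$44,122 × 200%/10⌋ = $8,824. Book value $35,298.
Year 2: ⌊$35,298 × 200%/10⌋ = $7,059. Book value $28,239.
Year 3: ⌊$28,239 × 200%/10⌋ = $5,647. Book value $22,592.
Year 4: ⌊$22,592 × 200%/10⌋ = $4,518. Book value $18,074.
Year 5: ⌊$18,074 × 200%/10⌋ = $3,614. Book value $14,460.

$14,460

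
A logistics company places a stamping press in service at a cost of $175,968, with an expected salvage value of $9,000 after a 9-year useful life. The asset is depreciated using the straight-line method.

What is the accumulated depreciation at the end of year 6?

$111,312

Depreciable base = $175,968 − $9,000 = $166,968.
Annual expense = $166,968 / 9 = $18,552.
End of year 1: book value $157,416.
End of year 2: book value $138,864.
End of year 3: book value $120,312.
End of year 4: book value $101,760.
End of year 5: book value $83,208.
End of year 6: book value $64,656.
Accumulated through year 6 = $175,968 − $64,656 = $111,312.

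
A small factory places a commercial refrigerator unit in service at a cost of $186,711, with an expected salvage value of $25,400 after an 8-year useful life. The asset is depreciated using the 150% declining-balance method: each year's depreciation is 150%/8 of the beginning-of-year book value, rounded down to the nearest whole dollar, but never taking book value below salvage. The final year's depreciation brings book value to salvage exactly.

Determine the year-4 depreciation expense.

Depreciable base = $186,711 − $25,400 = $161,311.
Year 1: ⌊$186,711 × 150%/8⌋ = $35,008. Book value $151,703.
Year 2: ⌊$151,703 × 150%/8⌋ = $28,444. Book value $123,259.
Year 3: ⌊$123,259 × 150%/8⌋ = $23,111. Book value $100,148.
Year 4: ⌊$100,148 × 150%/8⌋ = $18,777. Book value $81,371.

$18,777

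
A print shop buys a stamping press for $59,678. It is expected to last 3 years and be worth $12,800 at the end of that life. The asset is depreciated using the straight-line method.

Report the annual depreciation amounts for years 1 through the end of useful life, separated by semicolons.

Depreciable base = $59,678 − $12,800 = $46,878.
Annual expense = $46,878 / 3 = $15,626.
End of year 1: book value $44,052.
End of year 2: book value $28,426.
End of year 3: book value $12,800.

$15,626; $15,626; $15,626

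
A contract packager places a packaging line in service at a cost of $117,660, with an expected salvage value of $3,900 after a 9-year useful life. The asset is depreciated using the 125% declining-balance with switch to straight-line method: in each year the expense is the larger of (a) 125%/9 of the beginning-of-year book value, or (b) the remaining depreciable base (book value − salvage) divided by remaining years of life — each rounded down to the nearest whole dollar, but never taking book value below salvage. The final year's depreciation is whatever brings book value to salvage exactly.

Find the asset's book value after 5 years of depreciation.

Depreciable base = $117,660 − $3,900 = $113,760.
Year 1: DB = ⌊$117,660 × 125%/9⌋ = $16,341; SL = ⌊$113,760/9⌋ = $12,640 → take DB $16,341. Book value $101,319.
Year 2: DB = ⌊$101,319 × 125%/9⌋ = $14,072; SL = ⌊$97,419/8⌋ = $12,177 → take DB $14,072. Book value $87,247.
Year 3: DB = ⌊$87,247 × 125%/9⌋ = $12,117; SL = ⌊$83,347/7⌋ = $11,906 → take DB $12,117. Book value $75,130.
Year 4: DB = ⌊$75,130 × 125%/9⌋ = $10,434; SL = ⌊$71,230/6⌋ = $11,871 → take SL $11,871. Book value $63,259.
Year 5: DB = ⌊$63,259 × 125%/9⌋ = $8,785; SL = ⌊$59,359/5⌋ = $11,871 → take SL $11,871. Book value $51,388.

$51,388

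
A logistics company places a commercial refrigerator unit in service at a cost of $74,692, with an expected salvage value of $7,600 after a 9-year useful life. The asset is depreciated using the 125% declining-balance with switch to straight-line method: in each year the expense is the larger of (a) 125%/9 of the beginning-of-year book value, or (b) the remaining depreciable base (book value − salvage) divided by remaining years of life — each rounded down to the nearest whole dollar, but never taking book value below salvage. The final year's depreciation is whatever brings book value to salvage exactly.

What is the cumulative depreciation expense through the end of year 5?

$40,362

Depreciable base = $74,692 − $7,600 = $67,092.
Year 1: DB = ⌊$74,692 × 125%/9⌋ = $10,373; SL = ⌊$67,092/9⌋ = $7,454 → take DB $10,373. Book value $64,319.
Year 2: DB = ⌊$64,319 × 125%/9⌋ = $8,933; SL = ⌊$56,719/8⌋ = $7,089 → take DB $8,933. Book value $55,386.
Year 3: DB = ⌊$55,386 × 125%/9⌋ = $7,692; SL = ⌊$47,786/7⌋ = $6,826 → take DB $7,692. Book value $47,694.
Year 4: DB = ⌊$47,694 × 125%/9⌋ = $6,624; SL = ⌊$40,094/6⌋ = $6,682 → take SL $6,682. Book value $41,012.
Year 5: DB = ⌊$41,012 × 125%/9⌋ = $5,696; SL = ⌊$33,412/5⌋ = $6,682 → take SL $6,682. Book value $34,330.
Accumulated through year 5 = $74,692 − $34,330 = $40,362.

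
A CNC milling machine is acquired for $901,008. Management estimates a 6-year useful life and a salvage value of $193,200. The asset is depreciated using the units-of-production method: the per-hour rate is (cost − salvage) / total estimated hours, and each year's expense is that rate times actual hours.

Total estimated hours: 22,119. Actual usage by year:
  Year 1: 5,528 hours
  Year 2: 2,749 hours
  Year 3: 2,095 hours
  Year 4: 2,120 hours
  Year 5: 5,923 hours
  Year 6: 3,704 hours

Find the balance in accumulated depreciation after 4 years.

$399,744

Depreciable base = $901,008 − $193,200 = $707,808.
Rate = $707,808 / 22,119 hours = $32 per hour.
Year 1: 5,528 × $32 = $176,896. Book value $724,112.
Year 2: 2,749 × $32 = $87,968. Book value $636,144.
Year 3: 2,095 × $32 = $67,040. Book value $569,104.
Year 4: 2,120 × $32 = $67,840. Book value $501,264.
Accumulated through year 4 = $901,008 − $501,264 = $399,744.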